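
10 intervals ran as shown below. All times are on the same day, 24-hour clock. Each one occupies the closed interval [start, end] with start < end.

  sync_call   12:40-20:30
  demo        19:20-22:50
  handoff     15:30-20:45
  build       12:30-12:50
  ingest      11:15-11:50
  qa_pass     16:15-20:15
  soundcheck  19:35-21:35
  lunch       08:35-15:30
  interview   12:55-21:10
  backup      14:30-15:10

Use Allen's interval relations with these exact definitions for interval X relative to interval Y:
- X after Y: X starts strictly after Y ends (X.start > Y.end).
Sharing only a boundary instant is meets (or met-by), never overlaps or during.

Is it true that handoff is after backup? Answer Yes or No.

handoff = [15:30, 20:45], backup = [14:30, 15:10].
Actual relation of handoff to backup: after.
Asked whether 'after' holds → Yes.

Yes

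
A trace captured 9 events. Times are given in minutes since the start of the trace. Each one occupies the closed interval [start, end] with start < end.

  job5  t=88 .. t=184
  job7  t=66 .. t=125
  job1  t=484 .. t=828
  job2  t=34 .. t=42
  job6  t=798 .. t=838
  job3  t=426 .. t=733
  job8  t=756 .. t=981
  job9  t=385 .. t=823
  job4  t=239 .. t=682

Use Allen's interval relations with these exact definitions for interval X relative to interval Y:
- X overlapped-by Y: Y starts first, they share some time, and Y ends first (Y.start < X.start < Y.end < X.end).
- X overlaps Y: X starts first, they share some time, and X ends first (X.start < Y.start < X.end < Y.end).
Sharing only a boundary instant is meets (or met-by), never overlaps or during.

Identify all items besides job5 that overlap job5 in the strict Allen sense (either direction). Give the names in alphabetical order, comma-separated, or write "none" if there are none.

Target job5 = [t=88, t=184].
job1 [t=484, t=828] → after → no.
job2 [t=34, t=42] → before → no.
job3 [t=426, t=733] → after → no.
job4 [t=239, t=682] → after → no.
job6 [t=798, t=838] → after → no.
job7 [t=66, t=125] → overlaps → yes.
job8 [t=756, t=981] → after → no.
job9 [t=385, t=823] → after → no.
Result: job7.

job7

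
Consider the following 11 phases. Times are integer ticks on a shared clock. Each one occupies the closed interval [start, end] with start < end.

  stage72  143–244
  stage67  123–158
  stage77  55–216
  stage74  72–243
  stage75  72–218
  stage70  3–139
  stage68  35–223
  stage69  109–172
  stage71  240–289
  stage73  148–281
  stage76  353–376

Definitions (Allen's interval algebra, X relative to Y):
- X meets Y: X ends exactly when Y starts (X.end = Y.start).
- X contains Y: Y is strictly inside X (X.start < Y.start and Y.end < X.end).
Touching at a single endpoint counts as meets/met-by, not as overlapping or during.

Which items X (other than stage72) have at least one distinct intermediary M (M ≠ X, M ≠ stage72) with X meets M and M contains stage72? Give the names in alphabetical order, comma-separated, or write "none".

none

Target stage72 = [143, 244].
Intermediaries M with M contains stage72: none.
Union: none.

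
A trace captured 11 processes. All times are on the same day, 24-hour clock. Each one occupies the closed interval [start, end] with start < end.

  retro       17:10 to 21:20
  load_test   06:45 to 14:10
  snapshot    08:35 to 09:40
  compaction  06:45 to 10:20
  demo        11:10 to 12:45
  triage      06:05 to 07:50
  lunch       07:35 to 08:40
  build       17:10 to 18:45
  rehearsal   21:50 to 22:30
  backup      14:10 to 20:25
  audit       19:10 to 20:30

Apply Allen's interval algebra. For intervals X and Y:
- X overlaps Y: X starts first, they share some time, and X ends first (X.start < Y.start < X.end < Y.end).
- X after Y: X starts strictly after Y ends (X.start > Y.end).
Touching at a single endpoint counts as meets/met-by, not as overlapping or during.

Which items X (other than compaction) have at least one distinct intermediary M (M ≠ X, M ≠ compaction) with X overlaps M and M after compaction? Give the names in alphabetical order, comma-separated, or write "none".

backup

Target compaction = [06:45, 10:20].
Intermediaries M with M after compaction: audit, backup, build, demo, rehearsal, retro.
Via audit — items with X overlaps audit: backup.
Via backup — items with X overlaps backup: none.
Via build — items with X overlaps build: none.
Via demo — items with X overlaps demo: none.
Via rehearsal — items with X overlaps rehearsal: none.
Via retro — items with X overlaps retro: backup.
Union: backup.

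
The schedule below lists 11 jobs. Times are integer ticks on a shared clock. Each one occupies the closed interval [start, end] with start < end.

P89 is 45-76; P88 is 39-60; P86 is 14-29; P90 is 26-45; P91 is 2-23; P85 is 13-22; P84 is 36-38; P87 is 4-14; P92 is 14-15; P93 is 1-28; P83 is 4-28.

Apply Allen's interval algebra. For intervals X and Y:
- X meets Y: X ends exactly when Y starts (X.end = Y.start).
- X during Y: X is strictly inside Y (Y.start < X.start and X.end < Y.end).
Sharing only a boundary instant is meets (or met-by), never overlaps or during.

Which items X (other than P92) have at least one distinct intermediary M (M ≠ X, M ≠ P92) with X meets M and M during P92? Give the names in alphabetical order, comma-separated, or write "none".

none

Target P92 = [14, 15].
Intermediaries M with M during P92: none.
Union: none.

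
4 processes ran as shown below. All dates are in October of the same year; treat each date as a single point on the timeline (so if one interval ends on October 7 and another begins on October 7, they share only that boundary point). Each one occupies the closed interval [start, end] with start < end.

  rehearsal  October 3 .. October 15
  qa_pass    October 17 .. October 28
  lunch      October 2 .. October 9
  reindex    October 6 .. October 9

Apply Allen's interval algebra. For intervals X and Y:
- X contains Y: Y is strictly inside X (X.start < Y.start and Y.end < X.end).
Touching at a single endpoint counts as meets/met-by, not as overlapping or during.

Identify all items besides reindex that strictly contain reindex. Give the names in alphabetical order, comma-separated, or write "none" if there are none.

rehearsal

Target reindex = [October 6, October 9].
lunch [October 2, October 9] → finished-by → no.
qa_pass [October 17, October 28] → after → no.
rehearsal [October 3, October 15] → contains → yes.
Result: rehearsal.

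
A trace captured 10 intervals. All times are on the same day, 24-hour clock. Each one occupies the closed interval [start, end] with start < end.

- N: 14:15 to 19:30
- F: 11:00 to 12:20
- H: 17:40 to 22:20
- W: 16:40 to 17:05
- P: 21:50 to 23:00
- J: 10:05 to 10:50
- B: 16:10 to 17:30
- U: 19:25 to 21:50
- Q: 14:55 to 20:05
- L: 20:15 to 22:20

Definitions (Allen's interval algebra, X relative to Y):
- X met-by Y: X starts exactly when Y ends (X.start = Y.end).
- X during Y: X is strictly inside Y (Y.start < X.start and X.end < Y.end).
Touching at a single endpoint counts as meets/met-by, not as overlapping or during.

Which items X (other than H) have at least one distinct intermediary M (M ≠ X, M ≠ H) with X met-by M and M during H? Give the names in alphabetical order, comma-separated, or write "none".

P

Target H = [17:40, 22:20].
Intermediaries M with M during H: U.
Via U — items with X met-by U: P.
Union: P.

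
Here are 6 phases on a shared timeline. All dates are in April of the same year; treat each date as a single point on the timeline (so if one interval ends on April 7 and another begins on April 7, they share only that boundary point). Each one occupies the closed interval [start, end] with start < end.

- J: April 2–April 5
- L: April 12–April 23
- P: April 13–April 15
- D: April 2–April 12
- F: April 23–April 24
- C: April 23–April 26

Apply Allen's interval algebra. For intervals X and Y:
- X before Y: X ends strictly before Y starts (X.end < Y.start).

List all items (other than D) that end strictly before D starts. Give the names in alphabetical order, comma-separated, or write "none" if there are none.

none

Target D = [April 2, April 12].
C [April 23, April 26] → after → no.
F [April 23, April 24] → after → no.
J [April 2, April 5] → starts → no.
L [April 12, April 23] → met-by → no.
P [April 13, April 15] → after → no.
Result: none.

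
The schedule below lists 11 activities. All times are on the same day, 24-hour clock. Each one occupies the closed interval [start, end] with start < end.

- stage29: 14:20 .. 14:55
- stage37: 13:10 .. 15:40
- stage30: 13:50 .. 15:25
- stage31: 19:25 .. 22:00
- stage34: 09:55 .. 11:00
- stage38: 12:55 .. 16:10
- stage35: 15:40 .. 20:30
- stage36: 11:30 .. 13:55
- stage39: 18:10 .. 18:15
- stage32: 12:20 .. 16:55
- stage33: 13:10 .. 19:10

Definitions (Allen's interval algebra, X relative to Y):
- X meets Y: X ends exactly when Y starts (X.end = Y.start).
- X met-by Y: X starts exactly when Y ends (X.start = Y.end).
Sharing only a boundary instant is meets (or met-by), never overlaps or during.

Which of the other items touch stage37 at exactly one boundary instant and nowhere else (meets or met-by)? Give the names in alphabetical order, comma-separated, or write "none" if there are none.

stage35

Target stage37 = [13:10, 15:40].
stage29 [14:20, 14:55] → during → no.
stage30 [13:50, 15:25] → during → no.
stage31 [19:25, 22:00] → after → no.
stage32 [12:20, 16:55] → contains → no.
stage33 [13:10, 19:10] → started-by → no.
stage34 [09:55, 11:00] → before → no.
stage35 [15:40, 20:30] → met-by → yes.
stage36 [11:30, 13:55] → overlaps → no.
stage38 [12:55, 16:10] → contains → no.
stage39 [18:10, 18:15] → after → no.
Result: stage35.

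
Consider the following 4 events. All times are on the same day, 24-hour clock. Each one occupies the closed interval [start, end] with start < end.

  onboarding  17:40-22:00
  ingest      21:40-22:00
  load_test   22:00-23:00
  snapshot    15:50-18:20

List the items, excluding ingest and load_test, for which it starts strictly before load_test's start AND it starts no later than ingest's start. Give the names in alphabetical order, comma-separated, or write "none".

onboarding, snapshot

Conditions: its start is strictly before load_test's start (X.start < 22:00) AND its start is no later than ingest's start (X.start <= 21:40).
onboarding: start 17:40 < 22:00? ✓; start 17:40 <= 21:40? ✓ → yes.
snapshot: start 15:50 < 22:00? ✓; start 15:50 <= 21:40? ✓ → yes.
Result: onboarding, snapshot.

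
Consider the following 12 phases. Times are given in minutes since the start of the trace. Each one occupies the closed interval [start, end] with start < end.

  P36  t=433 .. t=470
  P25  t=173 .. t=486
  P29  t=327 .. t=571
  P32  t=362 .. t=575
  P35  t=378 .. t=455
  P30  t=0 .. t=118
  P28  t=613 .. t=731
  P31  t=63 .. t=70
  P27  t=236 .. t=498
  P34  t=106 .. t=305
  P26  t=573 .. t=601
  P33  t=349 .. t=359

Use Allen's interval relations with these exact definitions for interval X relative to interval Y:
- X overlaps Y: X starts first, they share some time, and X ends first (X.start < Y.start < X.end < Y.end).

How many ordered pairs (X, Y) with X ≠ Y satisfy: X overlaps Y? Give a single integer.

Checking all 132 ordered pairs for relation 'overlaps'; matching pairs in alphabetical order:
(P25, P27): P25 overlaps P27 ✓
(P25, P29): P25 overlaps P29 ✓
(P25, P32): P25 overlaps P32 ✓
(P27, P29): P27 overlaps P29 ✓
(P27, P32): P27 overlaps P32 ✓
(P29, P32): P29 overlaps P32 ✓
(P30, P34): P30 overlaps P34 ✓
(P32, P26): P32 overlaps P26 ✓
(P34, P25): P34 overlaps P25 ✓
(P34, P27): P34 overlaps P27 ✓
(P35, P36): P35 overlaps P36 ✓
Count: 11.

11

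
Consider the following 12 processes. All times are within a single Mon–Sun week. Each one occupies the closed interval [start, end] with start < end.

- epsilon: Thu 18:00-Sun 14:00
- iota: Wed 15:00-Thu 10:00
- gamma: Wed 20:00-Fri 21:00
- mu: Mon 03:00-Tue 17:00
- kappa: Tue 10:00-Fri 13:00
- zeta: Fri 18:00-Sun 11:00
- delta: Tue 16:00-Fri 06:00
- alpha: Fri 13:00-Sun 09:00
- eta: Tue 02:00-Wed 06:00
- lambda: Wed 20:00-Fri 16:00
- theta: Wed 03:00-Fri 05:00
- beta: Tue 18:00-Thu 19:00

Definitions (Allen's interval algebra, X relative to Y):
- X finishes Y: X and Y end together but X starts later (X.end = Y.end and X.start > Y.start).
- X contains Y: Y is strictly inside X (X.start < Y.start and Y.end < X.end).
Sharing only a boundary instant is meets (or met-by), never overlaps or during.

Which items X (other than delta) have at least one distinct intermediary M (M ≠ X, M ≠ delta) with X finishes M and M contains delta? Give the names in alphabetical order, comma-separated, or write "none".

none

Target delta = [Tue 16:00, Fri 06:00].
Intermediaries M with M contains delta: kappa.
Via kappa — items with X finishes kappa: none.
Union: none.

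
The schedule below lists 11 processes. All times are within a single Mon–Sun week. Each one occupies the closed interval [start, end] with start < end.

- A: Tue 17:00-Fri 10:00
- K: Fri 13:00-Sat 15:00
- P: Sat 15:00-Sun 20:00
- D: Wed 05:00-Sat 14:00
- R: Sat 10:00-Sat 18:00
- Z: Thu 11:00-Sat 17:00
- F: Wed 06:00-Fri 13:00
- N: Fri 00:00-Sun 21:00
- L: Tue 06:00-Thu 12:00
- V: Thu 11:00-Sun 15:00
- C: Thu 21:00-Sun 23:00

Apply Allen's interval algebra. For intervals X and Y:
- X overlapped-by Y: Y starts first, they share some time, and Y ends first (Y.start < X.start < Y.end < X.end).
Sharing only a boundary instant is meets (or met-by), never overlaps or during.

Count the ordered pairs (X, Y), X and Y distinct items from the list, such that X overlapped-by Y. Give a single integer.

Checking all 110 ordered pairs for relation 'overlapped-by'; matching pairs in alphabetical order:
(A, L): A overlapped-by L ✓
(C, A): C overlapped-by A ✓
(C, D): C overlapped-by D ✓
(C, F): C overlapped-by F ✓
(C, V): C overlapped-by V ✓
(C, Z): C overlapped-by Z ✓
(D, A): D overlapped-by A ✓
(D, L): D overlapped-by L ✓
(F, A): F overlapped-by A ✓
(F, L): F overlapped-by L ✓
(K, D): K overlapped-by D ✓
(N, A): N overlapped-by A ✓
(N, D): N overlapped-by D ✓
(N, F): N overlapped-by F ✓
(N, V): N overlapped-by V ✓
(N, Z): N overlapped-by Z ✓
(P, R): P overlapped-by R ✓
(P, V): P overlapped-by V ✓
(P, Z): P overlapped-by Z ✓
(R, D): R overlapped-by D ✓
(R, K): R overlapped-by K ✓
(R, Z): R overlapped-by Z ✓
(V, A): V overlapped-by A ✓
(V, D): V overlapped-by D ✓
... plus 6 further pairs not listed.
Count: 30.

30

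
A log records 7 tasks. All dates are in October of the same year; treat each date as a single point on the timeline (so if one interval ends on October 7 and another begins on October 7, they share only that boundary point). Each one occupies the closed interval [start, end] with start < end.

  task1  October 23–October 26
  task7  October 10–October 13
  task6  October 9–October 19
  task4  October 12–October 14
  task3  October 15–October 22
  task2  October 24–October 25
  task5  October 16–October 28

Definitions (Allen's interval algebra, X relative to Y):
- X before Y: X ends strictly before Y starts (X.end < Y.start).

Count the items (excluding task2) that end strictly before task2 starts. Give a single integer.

Target task2 = [October 24, October 25].
task1 [October 23, October 26] → contains → no.
task3 [October 15, October 22] → before → counts.
task4 [October 12, October 14] → before → counts.
task5 [October 16, October 28] → contains → no.
task6 [October 9, October 19] → before → counts.
task7 [October 10, October 13] → before → counts.
Total: 4.

4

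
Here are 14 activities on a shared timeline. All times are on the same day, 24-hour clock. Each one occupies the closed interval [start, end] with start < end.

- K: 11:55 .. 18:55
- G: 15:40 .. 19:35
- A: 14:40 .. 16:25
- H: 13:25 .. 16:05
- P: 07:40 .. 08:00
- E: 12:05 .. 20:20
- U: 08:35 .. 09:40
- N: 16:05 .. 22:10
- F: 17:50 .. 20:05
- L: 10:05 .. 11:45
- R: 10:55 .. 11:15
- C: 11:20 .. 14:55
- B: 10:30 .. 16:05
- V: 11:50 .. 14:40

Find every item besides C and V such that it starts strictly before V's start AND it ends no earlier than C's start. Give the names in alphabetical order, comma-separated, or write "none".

B, L

Conditions: its start is strictly before V's start (X.start < 11:50) AND its end is no earlier than C's start (X.end >= 11:20).
A: start 14:40 < 11:50? ✗; end 16:25 >= 11:20? ✓ → no.
B: start 10:30 < 11:50? ✓; end 16:05 >= 11:20? ✓ → yes.
E: start 12:05 < 11:50? ✗; end 20:20 >= 11:20? ✓ → no.
F: start 17:50 < 11:50? ✗; end 20:05 >= 11:20? ✓ → no.
G: start 15:40 < 11:50? ✗; end 19:35 >= 11:20? ✓ → no.
H: start 13:25 < 11:50? ✗; end 16:05 >= 11:20? ✓ → no.
K: start 11:55 < 11:50? ✗; end 18:55 >= 11:20? ✓ → no.
L: start 10:05 < 11:50? ✓; end 11:45 >= 11:20? ✓ → yes.
N: start 16:05 < 11:50? ✗; end 22:10 >= 11:20? ✓ → no.
P: start 07:40 < 11:50? ✓; end 08:00 >= 11:20? ✗ → no.
R: start 10:55 < 11:50? ✓; end 11:15 >= 11:20? ✗ → no.
U: start 08:35 < 11:50? ✓; end 09:40 >= 11:20? ✗ → no.
Result: B, L.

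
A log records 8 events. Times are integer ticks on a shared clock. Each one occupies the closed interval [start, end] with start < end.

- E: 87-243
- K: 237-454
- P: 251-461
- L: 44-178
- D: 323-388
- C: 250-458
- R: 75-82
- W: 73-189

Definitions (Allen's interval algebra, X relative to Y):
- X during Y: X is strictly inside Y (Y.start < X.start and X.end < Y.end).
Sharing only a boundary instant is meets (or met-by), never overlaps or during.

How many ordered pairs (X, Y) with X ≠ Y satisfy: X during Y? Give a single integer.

5

Checking all 56 ordered pairs for relation 'during'; matching pairs in alphabetical order:
(D, C): D during C ✓
(D, K): D during K ✓
(D, P): D during P ✓
(R, L): R during L ✓
(R, W): R during W ✓
Count: 5.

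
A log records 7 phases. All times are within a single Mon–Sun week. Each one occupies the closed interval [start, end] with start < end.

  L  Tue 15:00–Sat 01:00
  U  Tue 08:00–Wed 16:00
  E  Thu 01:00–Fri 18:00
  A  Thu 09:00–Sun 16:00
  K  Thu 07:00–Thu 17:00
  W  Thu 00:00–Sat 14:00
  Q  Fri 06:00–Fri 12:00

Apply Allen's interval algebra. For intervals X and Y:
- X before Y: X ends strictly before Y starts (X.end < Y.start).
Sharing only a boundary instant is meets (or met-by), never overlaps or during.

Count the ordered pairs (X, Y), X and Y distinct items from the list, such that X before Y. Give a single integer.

6

Checking all 42 ordered pairs for relation 'before'; matching pairs in alphabetical order:
(K, Q): K before Q ✓
(U, A): U before A ✓
(U, E): U before E ✓
(U, K): U before K ✓
(U, Q): U before Q ✓
(U, W): U before W ✓
Count: 6.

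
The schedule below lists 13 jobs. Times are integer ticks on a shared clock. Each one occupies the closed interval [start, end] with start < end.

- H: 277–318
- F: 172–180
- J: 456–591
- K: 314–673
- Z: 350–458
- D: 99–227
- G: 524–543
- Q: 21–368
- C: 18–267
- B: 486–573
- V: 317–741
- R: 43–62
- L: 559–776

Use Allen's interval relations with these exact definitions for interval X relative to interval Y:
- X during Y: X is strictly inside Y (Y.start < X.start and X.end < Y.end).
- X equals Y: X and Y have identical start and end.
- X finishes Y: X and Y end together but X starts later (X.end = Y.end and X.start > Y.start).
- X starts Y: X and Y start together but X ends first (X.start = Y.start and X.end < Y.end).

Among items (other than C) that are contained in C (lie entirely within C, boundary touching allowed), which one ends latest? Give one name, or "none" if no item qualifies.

D

Target C = [18, 267].
B [486, 573] → after → excluded.
D [99, 227] → during → candidate.
F [172, 180] → during → candidate.
G [524, 543] → after → excluded.
H [277, 318] → after → excluded.
J [456, 591] → after → excluded.
K [314, 673] → after → excluded.
L [559, 776] → after → excluded.
Q [21, 368] → overlapped-by → excluded.
R [43, 62] → during → candidate.
V [317, 741] → after → excluded.
Z [350, 458] → after → excluded.
Among candidates, latest end is 227 → D.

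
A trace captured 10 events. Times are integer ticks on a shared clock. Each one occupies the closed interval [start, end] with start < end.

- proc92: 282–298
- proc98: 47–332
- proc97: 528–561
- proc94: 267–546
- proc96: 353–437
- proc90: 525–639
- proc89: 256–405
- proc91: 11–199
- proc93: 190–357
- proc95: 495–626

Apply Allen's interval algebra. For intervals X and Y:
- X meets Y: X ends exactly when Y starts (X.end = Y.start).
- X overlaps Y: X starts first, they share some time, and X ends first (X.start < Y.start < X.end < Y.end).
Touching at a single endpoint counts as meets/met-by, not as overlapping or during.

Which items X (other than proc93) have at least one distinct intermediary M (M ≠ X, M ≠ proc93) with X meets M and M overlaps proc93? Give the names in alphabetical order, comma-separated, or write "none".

none

Target proc93 = [190, 357].
Intermediaries M with M overlaps proc93: proc91, proc98.
Via proc91 — items with X meets proc91: none.
Via proc98 — items with X meets proc98: none.
Union: none.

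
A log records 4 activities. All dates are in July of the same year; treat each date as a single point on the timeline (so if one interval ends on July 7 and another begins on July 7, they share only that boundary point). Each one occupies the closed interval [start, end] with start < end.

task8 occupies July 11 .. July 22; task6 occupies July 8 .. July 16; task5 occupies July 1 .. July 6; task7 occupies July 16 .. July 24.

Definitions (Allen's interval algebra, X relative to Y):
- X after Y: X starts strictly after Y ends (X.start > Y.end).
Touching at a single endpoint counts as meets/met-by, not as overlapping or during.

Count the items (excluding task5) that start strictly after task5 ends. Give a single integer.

3

Target task5 = [July 1, July 6].
task6 [July 8, July 16] → after → counts.
task7 [July 16, July 24] → after → counts.
task8 [July 11, July 22] → after → counts.
Total: 3.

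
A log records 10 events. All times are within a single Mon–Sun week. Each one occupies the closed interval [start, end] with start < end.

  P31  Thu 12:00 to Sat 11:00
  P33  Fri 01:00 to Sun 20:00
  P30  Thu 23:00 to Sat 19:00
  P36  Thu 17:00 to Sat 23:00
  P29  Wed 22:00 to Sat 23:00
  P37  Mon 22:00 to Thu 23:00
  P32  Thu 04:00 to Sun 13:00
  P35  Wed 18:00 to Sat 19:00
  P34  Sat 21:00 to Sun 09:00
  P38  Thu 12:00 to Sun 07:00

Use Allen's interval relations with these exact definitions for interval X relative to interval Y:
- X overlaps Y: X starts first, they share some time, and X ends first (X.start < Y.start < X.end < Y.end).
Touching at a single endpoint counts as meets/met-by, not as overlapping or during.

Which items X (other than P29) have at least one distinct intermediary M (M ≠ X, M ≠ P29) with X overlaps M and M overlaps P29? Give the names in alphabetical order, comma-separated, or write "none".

Target P29 = [Wed 22:00, Sat 23:00].
Intermediaries M with M overlaps P29: P35, P37.
Via P35 — items with X overlaps P35: P37.
Via P37 — items with X overlaps P37: none.
Union: P37.

P37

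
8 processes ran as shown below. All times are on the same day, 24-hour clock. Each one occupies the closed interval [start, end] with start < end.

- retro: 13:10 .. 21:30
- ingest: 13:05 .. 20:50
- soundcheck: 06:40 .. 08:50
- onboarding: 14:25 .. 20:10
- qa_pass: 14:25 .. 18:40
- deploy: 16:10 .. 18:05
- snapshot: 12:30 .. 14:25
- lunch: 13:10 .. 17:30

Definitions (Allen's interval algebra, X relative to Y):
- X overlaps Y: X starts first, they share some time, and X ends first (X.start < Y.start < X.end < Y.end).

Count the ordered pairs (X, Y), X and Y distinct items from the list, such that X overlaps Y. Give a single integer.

7

Checking all 56 ordered pairs for relation 'overlaps'; matching pairs in alphabetical order:
(ingest, retro): ingest overlaps retro ✓
(lunch, deploy): lunch overlaps deploy ✓
(lunch, onboarding): lunch overlaps onboarding ✓
(lunch, qa_pass): lunch overlaps qa_pass ✓
(snapshot, ingest): snapshot overlaps ingest ✓
(snapshot, lunch): snapshot overlaps lunch ✓
(snapshot, retro): snapshot overlaps retro ✓
Count: 7.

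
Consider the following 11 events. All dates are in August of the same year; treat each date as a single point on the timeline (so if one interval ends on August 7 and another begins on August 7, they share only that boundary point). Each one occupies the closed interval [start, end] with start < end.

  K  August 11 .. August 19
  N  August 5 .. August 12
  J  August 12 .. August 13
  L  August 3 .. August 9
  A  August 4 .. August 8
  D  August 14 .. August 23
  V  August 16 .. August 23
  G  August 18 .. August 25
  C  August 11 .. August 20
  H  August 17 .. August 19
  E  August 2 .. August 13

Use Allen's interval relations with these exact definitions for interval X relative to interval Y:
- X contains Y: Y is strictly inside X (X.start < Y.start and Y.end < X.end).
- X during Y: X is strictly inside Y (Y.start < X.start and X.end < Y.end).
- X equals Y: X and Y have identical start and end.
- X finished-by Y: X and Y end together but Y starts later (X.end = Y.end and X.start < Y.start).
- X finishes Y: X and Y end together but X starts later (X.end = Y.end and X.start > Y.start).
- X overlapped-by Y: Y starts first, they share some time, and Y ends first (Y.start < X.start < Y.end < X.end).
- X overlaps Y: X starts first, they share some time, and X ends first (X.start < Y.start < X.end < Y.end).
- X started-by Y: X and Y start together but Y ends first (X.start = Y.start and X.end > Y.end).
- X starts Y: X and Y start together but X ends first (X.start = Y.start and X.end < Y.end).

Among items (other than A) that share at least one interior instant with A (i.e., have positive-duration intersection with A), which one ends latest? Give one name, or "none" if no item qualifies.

Target A = [August 4, August 8].
C [August 11, August 20] → after → excluded.
D [August 14, August 23] → after → excluded.
E [August 2, August 13] → contains → candidate.
G [August 18, August 25] → after → excluded.
H [August 17, August 19] → after → excluded.
J [August 12, August 13] → after → excluded.
K [August 11, August 19] → after → excluded.
L [August 3, August 9] → contains → candidate.
N [August 5, August 12] → overlapped-by → candidate.
V [August 16, August 23] → after → excluded.
Among candidates, latest end is August 13 → E.

E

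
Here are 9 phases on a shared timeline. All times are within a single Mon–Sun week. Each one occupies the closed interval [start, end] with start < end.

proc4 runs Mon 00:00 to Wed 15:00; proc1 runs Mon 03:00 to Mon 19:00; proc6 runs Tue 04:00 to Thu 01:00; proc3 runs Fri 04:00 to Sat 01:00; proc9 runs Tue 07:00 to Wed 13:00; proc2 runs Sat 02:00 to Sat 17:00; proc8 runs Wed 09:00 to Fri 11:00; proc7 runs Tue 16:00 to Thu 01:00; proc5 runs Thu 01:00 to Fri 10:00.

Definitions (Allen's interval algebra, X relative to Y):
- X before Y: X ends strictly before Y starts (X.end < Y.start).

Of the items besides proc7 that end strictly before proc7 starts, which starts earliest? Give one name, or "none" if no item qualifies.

proc1

Target proc7 = [Tue 16:00, Thu 01:00].
proc1 [Mon 03:00, Mon 19:00] → before → candidate.
proc2 [Sat 02:00, Sat 17:00] → after → excluded.
proc3 [Fri 04:00, Sat 01:00] → after → excluded.
proc4 [Mon 00:00, Wed 15:00] → overlaps → excluded.
proc5 [Thu 01:00, Fri 10:00] → met-by → excluded.
proc6 [Tue 04:00, Thu 01:00] → finished-by → excluded.
proc8 [Wed 09:00, Fri 11:00] → overlapped-by → excluded.
proc9 [Tue 07:00, Wed 13:00] → overlaps → excluded.
Among candidates, earliest start is Mon 03:00 → proc1.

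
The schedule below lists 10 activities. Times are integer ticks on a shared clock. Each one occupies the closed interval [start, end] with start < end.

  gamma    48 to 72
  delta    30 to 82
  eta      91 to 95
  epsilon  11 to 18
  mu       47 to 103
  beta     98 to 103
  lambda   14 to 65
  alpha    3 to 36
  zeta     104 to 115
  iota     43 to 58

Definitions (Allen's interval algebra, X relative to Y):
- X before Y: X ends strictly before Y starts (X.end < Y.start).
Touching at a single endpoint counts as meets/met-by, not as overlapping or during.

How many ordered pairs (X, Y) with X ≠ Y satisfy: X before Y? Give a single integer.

Checking all 90 ordered pairs for relation 'before'; matching pairs in alphabetical order:
(alpha, beta): alpha before beta ✓
(alpha, eta): alpha before eta ✓
(alpha, gamma): alpha before gamma ✓
(alpha, iota): alpha before iota ✓
(alpha, mu): alpha before mu ✓
(alpha, zeta): alpha before zeta ✓
(beta, zeta): beta before zeta ✓
(delta, beta): delta before beta ✓
(delta, eta): delta before eta ✓
(delta, zeta): delta before zeta ✓
(epsilon, beta): epsilon before beta ✓
(epsilon, delta): epsilon before delta ✓
(epsilon, eta): epsilon before eta ✓
(epsilon, gamma): epsilon before gamma ✓
(epsilon, iota): epsilon before iota ✓
(epsilon, mu): epsilon before mu ✓
(epsilon, zeta): epsilon before zeta ✓
(eta, beta): eta before beta ✓
(eta, zeta): eta before zeta ✓
(gamma, beta): gamma before beta ✓
(gamma, eta): gamma before eta ✓
(gamma, zeta): gamma before zeta ✓
(iota, beta): iota before beta ✓
(iota, eta): iota before eta ✓
... plus 5 further pairs not listed.
Count: 29.

29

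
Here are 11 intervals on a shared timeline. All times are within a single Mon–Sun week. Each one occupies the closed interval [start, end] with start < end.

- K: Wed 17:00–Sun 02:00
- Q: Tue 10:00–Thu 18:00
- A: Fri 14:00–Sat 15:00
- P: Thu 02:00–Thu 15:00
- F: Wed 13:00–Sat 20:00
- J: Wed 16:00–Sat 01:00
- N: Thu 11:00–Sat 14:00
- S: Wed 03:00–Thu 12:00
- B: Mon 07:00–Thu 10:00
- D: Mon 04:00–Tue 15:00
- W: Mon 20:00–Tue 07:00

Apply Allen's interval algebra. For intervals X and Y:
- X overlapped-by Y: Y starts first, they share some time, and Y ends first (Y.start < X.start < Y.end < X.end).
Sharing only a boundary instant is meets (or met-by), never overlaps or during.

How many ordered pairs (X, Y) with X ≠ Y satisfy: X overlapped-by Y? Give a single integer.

23

Checking all 110 ordered pairs for relation 'overlapped-by'; matching pairs in alphabetical order:
(A, J): A overlapped-by J ✓
(A, N): A overlapped-by N ✓
(B, D): B overlapped-by D ✓
(F, B): F overlapped-by B ✓
(F, Q): F overlapped-by Q ✓
(F, S): F overlapped-by S ✓
(J, B): J overlapped-by B ✓
(J, Q): J overlapped-by Q ✓
(J, S): J overlapped-by S ✓
(K, B): K overlapped-by B ✓
(K, F): K overlapped-by F ✓
(K, J): K overlapped-by J ✓
(K, Q): K overlapped-by Q ✓
(K, S): K overlapped-by S ✓
(N, J): N overlapped-by J ✓
(N, P): N overlapped-by P ✓
(N, Q): N overlapped-by Q ✓
(N, S): N overlapped-by S ✓
(P, B): P overlapped-by B ✓
(P, S): P overlapped-by S ✓
(Q, B): Q overlapped-by B ✓
(Q, D): Q overlapped-by D ✓
(S, B): S overlapped-by B ✓
Count: 23.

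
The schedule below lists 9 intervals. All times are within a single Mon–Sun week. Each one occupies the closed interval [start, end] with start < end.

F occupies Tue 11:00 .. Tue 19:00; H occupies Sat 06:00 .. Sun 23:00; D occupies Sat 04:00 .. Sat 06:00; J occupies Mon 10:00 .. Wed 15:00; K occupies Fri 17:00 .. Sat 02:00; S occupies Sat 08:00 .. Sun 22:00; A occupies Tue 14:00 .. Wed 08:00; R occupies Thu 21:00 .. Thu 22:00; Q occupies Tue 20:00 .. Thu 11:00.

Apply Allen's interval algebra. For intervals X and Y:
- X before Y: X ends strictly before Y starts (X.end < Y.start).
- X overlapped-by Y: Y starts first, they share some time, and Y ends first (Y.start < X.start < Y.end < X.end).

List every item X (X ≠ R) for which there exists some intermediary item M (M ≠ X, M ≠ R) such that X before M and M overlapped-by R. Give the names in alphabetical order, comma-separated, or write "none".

Target R = [Thu 21:00, Thu 22:00].
Intermediaries M with M overlapped-by R: none.
Union: none.

none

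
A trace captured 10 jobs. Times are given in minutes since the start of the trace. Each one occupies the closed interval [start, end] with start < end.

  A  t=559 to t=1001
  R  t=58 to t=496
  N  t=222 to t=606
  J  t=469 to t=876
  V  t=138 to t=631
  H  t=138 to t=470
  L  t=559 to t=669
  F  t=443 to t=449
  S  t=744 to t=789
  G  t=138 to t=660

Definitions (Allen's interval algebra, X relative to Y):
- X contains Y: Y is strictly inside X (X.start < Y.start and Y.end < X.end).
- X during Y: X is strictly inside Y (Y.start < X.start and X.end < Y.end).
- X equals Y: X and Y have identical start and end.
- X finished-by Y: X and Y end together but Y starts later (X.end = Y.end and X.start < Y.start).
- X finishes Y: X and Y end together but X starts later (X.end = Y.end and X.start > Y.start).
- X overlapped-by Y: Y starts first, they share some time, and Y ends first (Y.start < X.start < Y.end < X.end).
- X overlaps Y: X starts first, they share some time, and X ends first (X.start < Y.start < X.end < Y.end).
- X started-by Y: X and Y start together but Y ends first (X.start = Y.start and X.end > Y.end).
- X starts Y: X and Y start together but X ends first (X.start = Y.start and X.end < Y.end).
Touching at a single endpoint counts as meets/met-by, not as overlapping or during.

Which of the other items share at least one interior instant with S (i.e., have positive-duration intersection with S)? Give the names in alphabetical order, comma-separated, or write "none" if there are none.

A, J

Target S = [t=744, t=789].
A [t=559, t=1001] → contains → yes.
F [t=443, t=449] → before → no.
G [t=138, t=660] → before → no.
H [t=138, t=470] → before → no.
J [t=469, t=876] → contains → yes.
L [t=559, t=669] → before → no.
N [t=222, t=606] → before → no.
R [t=58, t=496] → before → no.
V [t=138, t=631] → before → no.
Result: A, J.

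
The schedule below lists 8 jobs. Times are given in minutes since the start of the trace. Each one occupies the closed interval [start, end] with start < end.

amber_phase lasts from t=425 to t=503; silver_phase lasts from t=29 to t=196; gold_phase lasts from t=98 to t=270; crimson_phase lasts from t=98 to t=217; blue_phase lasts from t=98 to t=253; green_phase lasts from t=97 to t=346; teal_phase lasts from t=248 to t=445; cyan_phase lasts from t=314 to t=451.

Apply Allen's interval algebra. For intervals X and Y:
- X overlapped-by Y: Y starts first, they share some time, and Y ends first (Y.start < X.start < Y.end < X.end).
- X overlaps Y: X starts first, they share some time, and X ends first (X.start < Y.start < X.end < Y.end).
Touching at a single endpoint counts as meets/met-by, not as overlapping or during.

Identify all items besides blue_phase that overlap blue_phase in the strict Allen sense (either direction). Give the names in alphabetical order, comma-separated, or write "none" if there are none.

Target blue_phase = [t=98, t=253].
amber_phase [t=425, t=503] → after → no.
crimson_phase [t=98, t=217] → starts → no.
cyan_phase [t=314, t=451] → after → no.
gold_phase [t=98, t=270] → started-by → no.
green_phase [t=97, t=346] → contains → no.
silver_phase [t=29, t=196] → overlaps → yes.
teal_phase [t=248, t=445] → overlapped-by → yes.
Result: silver_phase, teal_phase.

silver_phase, teal_phase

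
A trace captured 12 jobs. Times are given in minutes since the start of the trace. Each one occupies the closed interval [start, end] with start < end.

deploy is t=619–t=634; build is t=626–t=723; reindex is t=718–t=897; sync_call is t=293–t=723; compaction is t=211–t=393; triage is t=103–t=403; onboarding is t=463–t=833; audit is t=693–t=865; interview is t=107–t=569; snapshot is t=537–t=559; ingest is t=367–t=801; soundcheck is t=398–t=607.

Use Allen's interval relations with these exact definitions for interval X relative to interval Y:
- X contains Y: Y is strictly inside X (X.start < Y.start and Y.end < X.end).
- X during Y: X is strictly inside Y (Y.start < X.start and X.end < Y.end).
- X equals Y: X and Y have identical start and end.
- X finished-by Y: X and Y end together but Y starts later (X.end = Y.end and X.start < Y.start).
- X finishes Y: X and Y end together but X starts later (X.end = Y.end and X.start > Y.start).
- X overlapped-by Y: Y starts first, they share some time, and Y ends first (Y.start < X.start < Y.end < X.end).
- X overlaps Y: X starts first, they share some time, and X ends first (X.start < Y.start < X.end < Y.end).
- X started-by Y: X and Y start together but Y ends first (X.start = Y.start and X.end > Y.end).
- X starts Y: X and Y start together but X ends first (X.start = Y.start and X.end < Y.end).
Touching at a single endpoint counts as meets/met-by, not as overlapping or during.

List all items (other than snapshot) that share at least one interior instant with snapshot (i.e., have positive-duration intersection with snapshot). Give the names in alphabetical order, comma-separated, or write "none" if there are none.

Target snapshot = [t=537, t=559].
audit [t=693, t=865] → after → no.
build [t=626, t=723] → after → no.
compaction [t=211, t=393] → before → no.
deploy [t=619, t=634] → after → no.
ingest [t=367, t=801] → contains → yes.
interview [t=107, t=569] → contains → yes.
onboarding [t=463, t=833] → contains → yes.
reindex [t=718, t=897] → after → no.
soundcheck [t=398, t=607] → contains → yes.
sync_call [t=293, t=723] → contains → yes.
triage [t=103, t=403] → before → no.
Result: ingest, interview, onboarding, soundcheck, sync_call.

ingest, interview, onboarding, soundcheck, sync_call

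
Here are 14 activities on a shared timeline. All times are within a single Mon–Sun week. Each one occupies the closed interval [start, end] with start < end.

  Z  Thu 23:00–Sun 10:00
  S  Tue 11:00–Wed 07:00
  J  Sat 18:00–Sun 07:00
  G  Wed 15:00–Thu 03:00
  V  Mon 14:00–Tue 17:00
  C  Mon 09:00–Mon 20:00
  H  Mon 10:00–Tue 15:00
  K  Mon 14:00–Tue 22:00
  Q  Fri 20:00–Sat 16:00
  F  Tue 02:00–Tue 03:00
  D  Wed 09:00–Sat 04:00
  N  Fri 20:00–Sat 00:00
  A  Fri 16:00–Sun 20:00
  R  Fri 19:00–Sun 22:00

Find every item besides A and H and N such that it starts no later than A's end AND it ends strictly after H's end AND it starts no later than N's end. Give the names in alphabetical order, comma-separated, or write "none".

Conditions: its start is no later than A's end (X.start <= Sun 20:00) AND its end is strictly after H's end (X.end > Tue 15:00) AND its start is no later than N's end (X.start <= Sat 00:00).
C: start Mon 09:00 <= Sun 20:00? ✓; end Mon 20:00 > Tue 15:00? ✗; start Mon 09:00 <= Sat 00:00? ✓ → no.
D: start Wed 09:00 <= Sun 20:00? ✓; end Sat 04:00 > Tue 15:00? ✓; start Wed 09:00 <= Sat 00:00? ✓ → yes.
F: start Tue 02:00 <= Sun 20:00? ✓; end Tue 03:00 > Tue 15:00? ✗; start Tue 02:00 <= Sat 00:00? ✓ → no.
G: start Wed 15:00 <= Sun 20:00? ✓; end Thu 03:00 > Tue 15:00? ✓; start Wed 15:00 <= Sat 00:00? ✓ → yes.
J: start Sat 18:00 <= Sun 20:00? ✓; end Sun 07:00 > Tue 15:00? ✓; start Sat 18:00 <= Sat 00:00? ✗ → no.
K: start Mon 14:00 <= Sun 20:00? ✓; end Tue 22:00 > Tue 15:00? ✓; start Mon 14:00 <= Sat 00:00? ✓ → yes.
Q: start Fri 20:00 <= Sun 20:00? ✓; end Sat 16:00 > Tue 15:00? ✓; start Fri 20:00 <= Sat 00:00? ✓ → yes.
R: start Fri 19:00 <= Sun 20:00? ✓; end Sun 22:00 > Tue 15:00? ✓; start Fri 19:00 <= Sat 00:00? ✓ → yes.
S: start Tue 11:00 <= Sun 20:00? ✓; end Wed 07:00 > Tue 15:00? ✓; start Tue 11:00 <= Sat 00:00? ✓ → yes.
V: start Mon 14:00 <= Sun 20:00? ✓; end Tue 17:00 > Tue 15:00? ✓; start Mon 14:00 <= Sat 00:00? ✓ → yes.
Z: start Thu 23:00 <= Sun 20:00? ✓; end Sun 10:00 > Tue 15:00? ✓; start Thu 23:00 <= Sat 00:00? ✓ → yes.
Result: D, G, K, Q, R, S, V, Z.

D, G, K, Q, R, S, V, Z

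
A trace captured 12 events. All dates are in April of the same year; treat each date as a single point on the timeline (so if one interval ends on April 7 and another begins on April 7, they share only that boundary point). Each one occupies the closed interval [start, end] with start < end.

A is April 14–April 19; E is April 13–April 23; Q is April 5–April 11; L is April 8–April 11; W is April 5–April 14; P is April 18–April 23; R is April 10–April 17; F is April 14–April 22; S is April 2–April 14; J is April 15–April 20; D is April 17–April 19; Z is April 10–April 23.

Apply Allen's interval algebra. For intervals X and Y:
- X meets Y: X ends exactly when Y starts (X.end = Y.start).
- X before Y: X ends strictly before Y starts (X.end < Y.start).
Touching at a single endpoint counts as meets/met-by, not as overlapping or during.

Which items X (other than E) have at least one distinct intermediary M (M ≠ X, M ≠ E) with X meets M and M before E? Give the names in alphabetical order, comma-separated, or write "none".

none

Target E = [April 13, April 23].
Intermediaries M with M before E: L, Q.
Via L — items with X meets L: none.
Via Q — items with X meets Q: none.
Union: none.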